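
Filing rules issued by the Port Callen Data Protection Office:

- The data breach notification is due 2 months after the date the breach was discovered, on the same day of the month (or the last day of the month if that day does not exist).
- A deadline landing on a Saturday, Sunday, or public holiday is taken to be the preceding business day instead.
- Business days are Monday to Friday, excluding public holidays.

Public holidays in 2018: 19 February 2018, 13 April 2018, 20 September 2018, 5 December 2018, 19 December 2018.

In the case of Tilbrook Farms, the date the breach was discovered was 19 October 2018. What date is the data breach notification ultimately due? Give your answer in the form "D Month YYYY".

2 months after 19 October 2018, on the same day of the month, is 19 December 2018.
19 December 2018 falls on a listed holiday. Rolling to the preceding business day gives 18 December 2018, a Tuesday.
Deadline: 18 December 2018.

18 December 2018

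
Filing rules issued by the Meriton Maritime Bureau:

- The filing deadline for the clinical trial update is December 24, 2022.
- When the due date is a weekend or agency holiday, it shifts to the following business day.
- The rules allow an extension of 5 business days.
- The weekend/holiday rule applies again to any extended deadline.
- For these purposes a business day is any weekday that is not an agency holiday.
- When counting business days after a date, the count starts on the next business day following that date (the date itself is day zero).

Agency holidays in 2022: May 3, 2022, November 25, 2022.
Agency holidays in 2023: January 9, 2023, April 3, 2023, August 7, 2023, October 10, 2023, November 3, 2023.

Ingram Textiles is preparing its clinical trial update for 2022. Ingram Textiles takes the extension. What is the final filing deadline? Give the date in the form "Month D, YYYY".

The stated deadline is December 24, 2022.
December 24, 2022 falls on a Saturday. Rolling to the next business day gives December 26, 2022, a Monday.
Counting 5 further business days from December 26, 2022 reaches January 2, 2023.
January 2, 2023 falls on a Monday, which is a business day, so no adjustment is needed.
So the filing is due January 2, 2023.

January 2, 2023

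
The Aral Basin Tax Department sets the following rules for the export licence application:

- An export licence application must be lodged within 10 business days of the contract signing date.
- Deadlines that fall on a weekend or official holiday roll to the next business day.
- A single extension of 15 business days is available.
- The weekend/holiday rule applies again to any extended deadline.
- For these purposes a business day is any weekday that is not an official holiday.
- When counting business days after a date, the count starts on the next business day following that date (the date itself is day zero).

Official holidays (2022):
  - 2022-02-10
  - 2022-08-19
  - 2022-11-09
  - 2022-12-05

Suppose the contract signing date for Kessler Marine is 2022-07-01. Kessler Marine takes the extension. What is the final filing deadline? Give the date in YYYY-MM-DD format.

2022-08-05

10 business days after 2022-07-01, excluding weekends and holidays, is 2022-07-15.
2022-07-15 falls on a Friday, which is a business day, so no adjustment is needed.
Counting 15 further business days from 2022-07-15 reaches 2022-08-05.
2022-08-05 (Friday) is already a business day.
The final due date is 2022-08-05.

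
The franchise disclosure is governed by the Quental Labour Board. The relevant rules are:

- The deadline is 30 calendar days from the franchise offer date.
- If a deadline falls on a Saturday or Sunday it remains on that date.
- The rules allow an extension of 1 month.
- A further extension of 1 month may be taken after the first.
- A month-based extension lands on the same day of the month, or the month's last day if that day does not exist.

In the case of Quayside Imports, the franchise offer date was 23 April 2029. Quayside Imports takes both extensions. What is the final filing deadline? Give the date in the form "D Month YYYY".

23 July 2029

30 calendar days after 23 April 2029 is 23 May 2029.
23 May 2029 is a Wednesday; no weekend or holiday adjustment applies.
Add 1 month to 23 May 2029: 23 June 2029.
23 June 2029 is a Saturday; no weekend or holiday adjustment applies.
The 1 month extension carries 23 June 2029 to 23 July 2029.
23 July 2029 is a Monday; no weekend or holiday adjustment applies.
So the filing is due 23 July 2029.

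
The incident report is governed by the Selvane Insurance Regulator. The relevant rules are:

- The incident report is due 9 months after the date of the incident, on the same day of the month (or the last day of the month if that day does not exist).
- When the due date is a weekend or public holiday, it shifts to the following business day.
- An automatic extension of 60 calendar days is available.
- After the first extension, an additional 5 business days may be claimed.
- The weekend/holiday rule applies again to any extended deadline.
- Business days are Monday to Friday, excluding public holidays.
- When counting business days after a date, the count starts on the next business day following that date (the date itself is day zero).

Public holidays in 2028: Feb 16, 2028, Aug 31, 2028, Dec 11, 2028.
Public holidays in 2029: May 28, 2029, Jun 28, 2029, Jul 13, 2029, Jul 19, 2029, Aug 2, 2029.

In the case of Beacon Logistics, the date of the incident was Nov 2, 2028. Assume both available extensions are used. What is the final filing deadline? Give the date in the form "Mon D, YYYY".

Oct 9, 2029

9 months after Nov 2, 2028, on the same day of the month, is Aug 2, 2029.
Aug 2, 2029 is a listed holiday; the next business day is Aug 3, 2029 (Friday).
With the 60-day extension, Aug 3, 2029 becomes Oct 2, 2029.
Since Oct 2, 2029 is a Tuesday and not a holiday, the date is unchanged.
The 5-business-day extension runs from Oct 2, 2029 to Oct 9, 2029.
Oct 9, 2029 (Tuesday) is already a business day.
So the filing is due Oct 9, 2029.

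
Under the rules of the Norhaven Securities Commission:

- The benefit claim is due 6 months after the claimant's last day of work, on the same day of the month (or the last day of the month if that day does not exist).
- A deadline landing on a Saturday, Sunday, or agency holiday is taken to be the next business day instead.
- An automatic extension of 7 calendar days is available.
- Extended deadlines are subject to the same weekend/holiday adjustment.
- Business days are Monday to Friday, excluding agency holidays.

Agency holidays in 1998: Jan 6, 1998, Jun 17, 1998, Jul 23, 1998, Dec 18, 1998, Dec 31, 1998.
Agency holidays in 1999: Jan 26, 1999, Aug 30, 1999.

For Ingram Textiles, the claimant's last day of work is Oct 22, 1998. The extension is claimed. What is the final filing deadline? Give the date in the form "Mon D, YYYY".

6 months from Oct 22, 1998 is Apr 22, 1999.
Apr 22, 1999 (Thursday) is already a business day.
With the 7-day extension, Apr 22, 1999 becomes Apr 29, 1999.
Apr 29, 1999 is a Thursday and not a listed holiday, so it stands.
Final deadline: Apr 29, 1999.

Apr 29, 1999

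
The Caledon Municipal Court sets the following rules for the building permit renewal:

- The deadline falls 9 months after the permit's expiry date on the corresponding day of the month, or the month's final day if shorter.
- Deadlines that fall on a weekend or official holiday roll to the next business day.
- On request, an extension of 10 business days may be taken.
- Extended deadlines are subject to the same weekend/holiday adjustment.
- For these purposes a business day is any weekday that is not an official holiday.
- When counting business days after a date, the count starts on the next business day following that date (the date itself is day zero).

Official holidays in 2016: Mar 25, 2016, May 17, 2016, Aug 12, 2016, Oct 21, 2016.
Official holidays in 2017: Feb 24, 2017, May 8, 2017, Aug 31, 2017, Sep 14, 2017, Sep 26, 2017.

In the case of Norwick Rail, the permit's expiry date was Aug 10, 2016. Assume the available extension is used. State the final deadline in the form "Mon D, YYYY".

May 24, 2017

Moving 9 months forward from Aug 10, 2016 on the corresponding day gives May 10, 2017.
May 10, 2017 falls on a Wednesday, which is a business day, so no adjustment is needed.
Counting 10 further business days from May 10, 2017 reaches May 24, 2017.
May 24, 2017 (Wednesday) is already a business day.
The final due date is May 24, 2017.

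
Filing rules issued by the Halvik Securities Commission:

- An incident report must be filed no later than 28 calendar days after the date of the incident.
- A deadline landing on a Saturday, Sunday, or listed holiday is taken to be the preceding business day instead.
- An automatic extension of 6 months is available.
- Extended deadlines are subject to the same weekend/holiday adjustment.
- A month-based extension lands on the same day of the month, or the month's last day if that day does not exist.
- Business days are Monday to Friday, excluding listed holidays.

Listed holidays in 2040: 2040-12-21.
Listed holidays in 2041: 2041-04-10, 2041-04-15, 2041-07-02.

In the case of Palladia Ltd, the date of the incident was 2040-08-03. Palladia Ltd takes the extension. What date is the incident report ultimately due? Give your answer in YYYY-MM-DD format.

2041-02-28

28 calendar days after 2040-08-03 is 2040-08-31.
Since 2040-08-31 is a Friday and not a holiday, the date is unchanged.
Add 6 months to 2040-08-31: 2041-02-28 (day 31 does not exist in February, so the month's last day is used).
Since 2041-02-28 is a Thursday and not a holiday, the date is unchanged.
So the filing is due 2041-02-28.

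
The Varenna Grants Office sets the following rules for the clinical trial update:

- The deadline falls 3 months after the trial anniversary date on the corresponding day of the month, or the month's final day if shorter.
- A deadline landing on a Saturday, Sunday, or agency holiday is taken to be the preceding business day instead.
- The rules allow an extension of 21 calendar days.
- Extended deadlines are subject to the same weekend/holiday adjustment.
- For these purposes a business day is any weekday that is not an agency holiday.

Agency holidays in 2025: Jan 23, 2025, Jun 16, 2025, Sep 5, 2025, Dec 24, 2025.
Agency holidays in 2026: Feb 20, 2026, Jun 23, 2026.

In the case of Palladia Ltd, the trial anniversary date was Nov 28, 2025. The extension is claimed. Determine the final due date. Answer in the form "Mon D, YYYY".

3 months from Nov 28, 2025 is Feb 28, 2026.
Feb 28, 2026 falls on a Saturday. Rolling to the preceding business day gives Feb 27, 2026, a Friday.
Applying the 21-calendar-day extension: Feb 27, 2026 + 21 days = Mar 20, 2026.
Mar 20, 2026 (Friday) is already a business day.
Deadline: Mar 20, 2026.

Mar 20, 2026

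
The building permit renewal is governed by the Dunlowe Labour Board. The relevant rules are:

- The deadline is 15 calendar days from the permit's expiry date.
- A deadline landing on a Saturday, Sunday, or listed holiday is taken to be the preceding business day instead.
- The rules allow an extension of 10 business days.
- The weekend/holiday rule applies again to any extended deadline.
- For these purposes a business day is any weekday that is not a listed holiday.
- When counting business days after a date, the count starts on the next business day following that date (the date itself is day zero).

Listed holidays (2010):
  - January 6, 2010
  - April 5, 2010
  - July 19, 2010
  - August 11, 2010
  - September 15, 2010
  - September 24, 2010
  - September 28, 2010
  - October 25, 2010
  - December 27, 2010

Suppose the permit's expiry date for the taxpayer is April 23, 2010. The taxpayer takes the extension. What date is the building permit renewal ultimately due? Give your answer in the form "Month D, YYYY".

From April 23, 2010, 15 calendar days later is May 8, 2010.
May 8, 2010 falls on a Saturday. Rolling to the preceding business day gives May 7, 2010, a Friday.
The 10-business-day extension runs from May 7, 2010 to May 21, 2010.
May 21, 2010 falls on a Friday, which is a business day, so no adjustment is needed.
So the filing is due May 21, 2010.

May 21, 2010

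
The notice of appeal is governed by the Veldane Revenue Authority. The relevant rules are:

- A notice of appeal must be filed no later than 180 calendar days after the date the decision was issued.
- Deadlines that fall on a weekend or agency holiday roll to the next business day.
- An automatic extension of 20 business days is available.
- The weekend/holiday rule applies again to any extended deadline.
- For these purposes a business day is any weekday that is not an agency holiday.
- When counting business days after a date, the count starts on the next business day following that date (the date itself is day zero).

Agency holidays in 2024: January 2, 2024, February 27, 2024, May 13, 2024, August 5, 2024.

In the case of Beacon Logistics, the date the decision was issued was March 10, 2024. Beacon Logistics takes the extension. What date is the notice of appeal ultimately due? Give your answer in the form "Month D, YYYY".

From March 10, 2024, 180 calendar days later is September 6, 2024.
September 6, 2024 falls on a Friday, which is a business day, so no adjustment is needed.
Counting 20 further business days from September 6, 2024 reaches October 4, 2024.
October 4, 2024 (Friday) is already a business day.
Final deadline: October 4, 2024.

October 4, 2024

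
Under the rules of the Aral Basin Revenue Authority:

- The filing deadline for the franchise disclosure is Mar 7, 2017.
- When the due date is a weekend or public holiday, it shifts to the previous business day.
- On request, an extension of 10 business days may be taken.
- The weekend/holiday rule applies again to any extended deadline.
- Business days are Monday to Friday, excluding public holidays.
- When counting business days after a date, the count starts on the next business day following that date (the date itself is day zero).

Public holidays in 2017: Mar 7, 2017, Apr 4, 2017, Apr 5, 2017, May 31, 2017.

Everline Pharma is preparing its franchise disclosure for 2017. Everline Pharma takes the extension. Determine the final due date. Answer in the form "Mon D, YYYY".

Mar 21, 2017

The stated deadline is Mar 7, 2017.
Because Mar 7, 2017 is a listed holiday, the deadline becomes Mar 6, 2017 (Monday).
Counting 10 further business days from Mar 6, 2017 reaches Mar 21, 2017.
Mar 21, 2017 is a Tuesday and not a listed holiday, so it stands.
The final due date is Mar 21, 2017.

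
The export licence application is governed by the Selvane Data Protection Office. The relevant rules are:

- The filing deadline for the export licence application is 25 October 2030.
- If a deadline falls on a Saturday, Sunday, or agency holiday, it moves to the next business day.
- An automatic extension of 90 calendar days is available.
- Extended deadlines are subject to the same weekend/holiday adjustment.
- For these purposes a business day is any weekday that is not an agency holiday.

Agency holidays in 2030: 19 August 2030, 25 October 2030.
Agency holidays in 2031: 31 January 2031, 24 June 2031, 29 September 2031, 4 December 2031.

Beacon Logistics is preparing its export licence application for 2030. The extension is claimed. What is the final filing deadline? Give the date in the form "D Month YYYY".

27 January 2031

The stated deadline is 25 October 2030.
25 October 2030 is a listed holiday, so it moves to the next business day, 28 October 2030 (Monday).
Add the 90 calendar-day extension to 28 October 2030: 26 January 2031.
26 January 2031 falls on a Sunday. Rolling to the next business day gives 27 January 2031, a Monday.
Final deadline: 27 January 2031.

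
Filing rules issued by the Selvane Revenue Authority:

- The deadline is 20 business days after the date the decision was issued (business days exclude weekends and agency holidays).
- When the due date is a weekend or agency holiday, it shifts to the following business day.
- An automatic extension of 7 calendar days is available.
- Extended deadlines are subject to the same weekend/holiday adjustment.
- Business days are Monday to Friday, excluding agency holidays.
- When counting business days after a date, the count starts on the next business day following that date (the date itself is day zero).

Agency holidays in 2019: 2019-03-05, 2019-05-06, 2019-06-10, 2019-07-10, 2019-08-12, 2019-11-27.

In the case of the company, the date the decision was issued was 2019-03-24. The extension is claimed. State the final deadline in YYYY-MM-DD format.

2019-04-26

20 business days after 2019-03-24, excluding weekends and holidays, is 2019-04-19.
Since 2019-04-19 is a Friday and not a holiday, the date is unchanged.
With the 7-day extension, 2019-04-19 becomes 2019-04-26.
Since 2019-04-26 is a Friday and not a holiday, the date is unchanged.
Final deadline: 2019-04-26.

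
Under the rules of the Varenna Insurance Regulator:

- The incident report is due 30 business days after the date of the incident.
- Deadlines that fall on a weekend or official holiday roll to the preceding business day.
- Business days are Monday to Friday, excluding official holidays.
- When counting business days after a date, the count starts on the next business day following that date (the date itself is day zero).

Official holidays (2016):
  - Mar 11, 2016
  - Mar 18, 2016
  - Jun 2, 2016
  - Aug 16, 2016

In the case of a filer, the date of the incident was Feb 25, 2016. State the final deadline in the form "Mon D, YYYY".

Apr 11, 2016

30 business days after Feb 25, 2016, excluding weekends and holidays, is Apr 11, 2016.
Apr 11, 2016 falls on a Monday, which is a business day, so no adjustment is needed.
The final due date is Apr 11, 2016.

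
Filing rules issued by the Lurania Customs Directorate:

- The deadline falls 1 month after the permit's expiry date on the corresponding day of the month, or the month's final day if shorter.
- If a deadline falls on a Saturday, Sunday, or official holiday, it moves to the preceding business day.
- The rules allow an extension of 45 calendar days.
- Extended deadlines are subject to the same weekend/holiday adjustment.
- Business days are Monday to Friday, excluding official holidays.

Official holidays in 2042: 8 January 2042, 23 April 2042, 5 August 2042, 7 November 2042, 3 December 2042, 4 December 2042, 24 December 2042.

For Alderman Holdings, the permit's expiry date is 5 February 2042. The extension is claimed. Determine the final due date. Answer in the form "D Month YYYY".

Moving 1 month forward from 5 February 2042 on the corresponding day gives 5 March 2042.
Since 5 March 2042 is a Wednesday and not a holiday, the date is unchanged.
Applying the 45-calendar-day extension: 5 March 2042 + 45 days = 19 April 2042.
19 April 2042 is a Saturday, so it moves to the preceding business day, 18 April 2042 (Friday).
The final due date is 18 April 2042.

18 April 2042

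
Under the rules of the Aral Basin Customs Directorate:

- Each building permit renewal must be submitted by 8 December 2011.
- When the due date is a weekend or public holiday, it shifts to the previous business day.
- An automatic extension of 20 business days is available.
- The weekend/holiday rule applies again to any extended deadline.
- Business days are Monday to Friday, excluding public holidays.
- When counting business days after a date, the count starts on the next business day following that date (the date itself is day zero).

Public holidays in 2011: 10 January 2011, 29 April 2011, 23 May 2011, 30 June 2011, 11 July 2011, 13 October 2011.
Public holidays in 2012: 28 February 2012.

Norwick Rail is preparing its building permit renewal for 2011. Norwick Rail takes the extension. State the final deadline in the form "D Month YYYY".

5 January 2012

The statutory due date is 8 December 2011.
Since 8 December 2011 is a Thursday and not a holiday, the date is unchanged.
The 20-business-day extension runs from 8 December 2011 to 5 January 2012.
5 January 2012 falls on a Thursday, which is a business day, so no adjustment is needed.
The final due date is 5 January 2012.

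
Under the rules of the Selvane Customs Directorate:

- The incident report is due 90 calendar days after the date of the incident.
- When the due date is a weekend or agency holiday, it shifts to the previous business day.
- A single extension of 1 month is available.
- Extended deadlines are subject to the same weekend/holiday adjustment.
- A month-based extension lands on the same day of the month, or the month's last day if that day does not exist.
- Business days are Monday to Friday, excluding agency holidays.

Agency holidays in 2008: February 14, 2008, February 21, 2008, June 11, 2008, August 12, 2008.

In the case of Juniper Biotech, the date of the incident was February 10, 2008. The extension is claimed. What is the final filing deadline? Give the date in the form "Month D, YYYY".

June 9, 2008

From February 10, 2008, 90 calendar days later is May 10, 2008.
May 10, 2008 falls on a Saturday. Rolling to the preceding business day gives May 9, 2008, a Friday.
The 1 month extension carries May 9, 2008 to June 9, 2008.
June 9, 2008 is a Monday and not a listed holiday, so it stands.
The final due date is June 9, 2008.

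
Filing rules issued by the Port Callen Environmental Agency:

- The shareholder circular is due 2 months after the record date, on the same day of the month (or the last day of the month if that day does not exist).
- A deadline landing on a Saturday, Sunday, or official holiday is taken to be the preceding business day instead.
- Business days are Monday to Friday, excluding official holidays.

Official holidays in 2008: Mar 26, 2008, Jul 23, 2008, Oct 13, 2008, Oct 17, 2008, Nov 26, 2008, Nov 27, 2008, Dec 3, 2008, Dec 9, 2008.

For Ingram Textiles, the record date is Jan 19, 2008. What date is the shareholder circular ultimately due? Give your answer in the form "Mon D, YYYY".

2 months from Jan 19, 2008 is Mar 19, 2008.
Mar 19, 2008 is a Wednesday and not a listed holiday, so it stands.
The final due date is Mar 19, 2008.

Mar 19, 2008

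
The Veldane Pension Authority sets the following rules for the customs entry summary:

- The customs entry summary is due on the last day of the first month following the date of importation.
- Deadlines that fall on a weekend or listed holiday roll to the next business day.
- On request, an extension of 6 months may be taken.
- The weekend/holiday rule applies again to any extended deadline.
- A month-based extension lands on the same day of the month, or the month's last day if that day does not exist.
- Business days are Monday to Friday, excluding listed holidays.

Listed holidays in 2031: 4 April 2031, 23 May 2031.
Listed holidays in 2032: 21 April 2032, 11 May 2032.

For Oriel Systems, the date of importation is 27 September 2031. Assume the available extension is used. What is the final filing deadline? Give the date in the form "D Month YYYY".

1 month after 27 September 2031 falls in October 2031; the last day of that month is 31 October 2031.
31 October 2031 falls on a Friday, which is a business day, so no adjustment is needed.
Add 6 months to 31 October 2031: 30 April 2032 (day 31 does not exist in April, so the month's last day is used).
30 April 2032 (Friday) is already a business day.
So the filing is due 30 April 2032.

30 April 2032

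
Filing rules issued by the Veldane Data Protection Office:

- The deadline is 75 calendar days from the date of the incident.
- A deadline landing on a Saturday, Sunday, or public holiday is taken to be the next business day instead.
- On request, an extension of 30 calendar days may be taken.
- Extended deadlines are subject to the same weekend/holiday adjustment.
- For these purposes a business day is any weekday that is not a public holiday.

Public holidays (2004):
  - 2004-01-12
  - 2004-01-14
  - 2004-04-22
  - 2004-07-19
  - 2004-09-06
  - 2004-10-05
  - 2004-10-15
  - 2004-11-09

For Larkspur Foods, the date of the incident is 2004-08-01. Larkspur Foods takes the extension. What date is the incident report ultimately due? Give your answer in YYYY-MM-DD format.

Trigger date 2004-08-01 + 75 calendar days = 2004-10-15.
2004-10-15 is a listed holiday, so it moves to the next business day, 2004-10-18 (Monday).
The 30-calendar-day extension moves the deadline from 2004-10-18 to 2004-11-17.
Since 2004-11-17 is a Wednesday and not a holiday, the date is unchanged.
Final deadline: 2004-11-17.

2004-11-17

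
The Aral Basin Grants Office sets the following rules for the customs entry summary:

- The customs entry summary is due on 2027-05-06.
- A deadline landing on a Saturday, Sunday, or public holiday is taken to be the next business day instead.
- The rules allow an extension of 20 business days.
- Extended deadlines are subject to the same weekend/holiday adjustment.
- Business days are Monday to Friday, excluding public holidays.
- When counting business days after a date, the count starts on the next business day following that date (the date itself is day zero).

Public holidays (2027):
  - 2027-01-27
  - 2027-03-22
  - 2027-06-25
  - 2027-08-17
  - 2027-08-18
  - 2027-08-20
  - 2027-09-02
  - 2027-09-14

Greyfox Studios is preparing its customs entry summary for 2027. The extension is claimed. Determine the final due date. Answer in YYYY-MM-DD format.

Start from the fixed due date, 2027-05-06.
2027-05-06 falls on a Thursday, which is a business day, so no adjustment is needed.
The 20-business-day extension runs from 2027-05-06 to 2027-06-03.
2027-06-03 falls on a Thursday, which is a business day, so no adjustment is needed.
The final due date is 2027-06-03.

2027-06-03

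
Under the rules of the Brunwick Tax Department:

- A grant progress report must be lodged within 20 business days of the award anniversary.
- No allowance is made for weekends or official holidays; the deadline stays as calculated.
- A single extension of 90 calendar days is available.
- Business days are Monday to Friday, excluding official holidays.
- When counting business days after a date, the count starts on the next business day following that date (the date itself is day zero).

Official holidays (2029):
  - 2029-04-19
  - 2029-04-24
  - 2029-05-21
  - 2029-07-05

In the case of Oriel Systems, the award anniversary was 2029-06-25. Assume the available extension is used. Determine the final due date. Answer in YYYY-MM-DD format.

2029-10-22

Starting the day after 2029-06-25 and counting 20 business days lands on 2029-07-24.
2029-07-24 is a Tuesday; no weekend or holiday adjustment applies.
The 90-calendar-day extension moves the deadline from 2029-07-24 to 2029-10-22.
2029-10-22 falls on a Monday. The rules make no weekend/holiday allowance, so it remains 2029-10-22.
Deadline: 2029-10-22.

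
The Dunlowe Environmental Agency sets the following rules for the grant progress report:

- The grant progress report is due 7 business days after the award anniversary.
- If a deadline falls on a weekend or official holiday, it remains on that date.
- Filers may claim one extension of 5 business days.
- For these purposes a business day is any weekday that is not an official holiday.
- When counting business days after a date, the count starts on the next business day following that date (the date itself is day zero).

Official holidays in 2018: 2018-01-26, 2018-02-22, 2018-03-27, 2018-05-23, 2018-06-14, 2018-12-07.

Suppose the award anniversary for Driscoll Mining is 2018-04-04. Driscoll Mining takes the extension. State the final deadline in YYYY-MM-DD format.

Counting 7 business days after 2018-04-04 (skipping weekends and listed holidays) reaches 2018-04-13.
2018-04-13 is a Friday; no weekend or holiday adjustment applies.
Applying the 5-business-day extension: 5 business days after 2018-04-13 is 2018-04-20.
2018-04-20 is a Friday; no weekend or holiday adjustment applies.
So the filing is due 2018-04-20.

2018-04-20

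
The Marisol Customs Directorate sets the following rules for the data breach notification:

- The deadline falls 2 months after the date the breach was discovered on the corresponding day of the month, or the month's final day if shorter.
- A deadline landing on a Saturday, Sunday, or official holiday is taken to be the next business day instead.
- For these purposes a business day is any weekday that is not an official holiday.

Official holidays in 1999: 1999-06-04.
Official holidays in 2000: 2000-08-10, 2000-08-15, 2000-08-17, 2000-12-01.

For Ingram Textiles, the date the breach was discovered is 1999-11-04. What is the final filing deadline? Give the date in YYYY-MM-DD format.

2000-01-04

2 months from 1999-11-04 is 2000-01-04.
2000-01-04 (Tuesday) is already a business day.
Deadline: 2000-01-04.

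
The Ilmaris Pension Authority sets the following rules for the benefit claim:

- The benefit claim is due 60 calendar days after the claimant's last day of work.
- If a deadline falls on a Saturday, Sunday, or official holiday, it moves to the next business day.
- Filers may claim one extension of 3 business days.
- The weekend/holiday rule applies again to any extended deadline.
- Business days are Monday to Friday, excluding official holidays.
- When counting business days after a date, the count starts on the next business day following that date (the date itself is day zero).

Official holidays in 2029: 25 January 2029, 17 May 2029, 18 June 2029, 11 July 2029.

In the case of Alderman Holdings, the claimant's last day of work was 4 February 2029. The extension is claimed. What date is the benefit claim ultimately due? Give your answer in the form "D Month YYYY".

10 April 2029

60 calendar days after 4 February 2029 is 5 April 2029.
5 April 2029 (Thursday) is already a business day.
Applying the 3-business-day extension: 3 business days after 5 April 2029 is 10 April 2029.
10 April 2029 falls on a Tuesday, which is a business day, so no adjustment is needed.
The final due date is 10 April 2029.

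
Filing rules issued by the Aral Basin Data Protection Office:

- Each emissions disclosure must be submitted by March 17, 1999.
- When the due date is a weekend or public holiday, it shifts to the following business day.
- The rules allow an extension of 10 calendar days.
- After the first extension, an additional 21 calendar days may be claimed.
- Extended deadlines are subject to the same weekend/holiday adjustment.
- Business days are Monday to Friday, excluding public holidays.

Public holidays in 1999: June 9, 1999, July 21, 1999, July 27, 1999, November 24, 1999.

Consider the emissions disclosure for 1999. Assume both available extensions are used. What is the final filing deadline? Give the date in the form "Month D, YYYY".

April 19, 1999

Start from the fixed due date, March 17, 1999.
March 17, 1999 (Wednesday) is already a business day.
Applying the 10-calendar-day extension: March 17, 1999 + 10 days = March 27, 1999.
March 27, 1999 is a Saturday; the next business day is March 29, 1999 (Monday).
The 21-calendar-day extension moves the deadline from March 29, 1999 to April 19, 1999.
April 19, 1999 is a Monday and not a listed holiday, so it stands.
The final due date is April 19, 1999.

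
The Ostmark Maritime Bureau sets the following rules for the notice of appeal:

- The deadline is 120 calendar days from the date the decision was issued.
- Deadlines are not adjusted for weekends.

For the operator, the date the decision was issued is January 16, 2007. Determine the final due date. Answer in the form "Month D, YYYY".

120 calendar days after January 16, 2007 is May 16, 2007.
May 16, 2007 falls on a Wednesday. The rules make no weekend/holiday allowance, so it remains May 16, 2007.
Final deadline: May 16, 2007.

May 16, 2007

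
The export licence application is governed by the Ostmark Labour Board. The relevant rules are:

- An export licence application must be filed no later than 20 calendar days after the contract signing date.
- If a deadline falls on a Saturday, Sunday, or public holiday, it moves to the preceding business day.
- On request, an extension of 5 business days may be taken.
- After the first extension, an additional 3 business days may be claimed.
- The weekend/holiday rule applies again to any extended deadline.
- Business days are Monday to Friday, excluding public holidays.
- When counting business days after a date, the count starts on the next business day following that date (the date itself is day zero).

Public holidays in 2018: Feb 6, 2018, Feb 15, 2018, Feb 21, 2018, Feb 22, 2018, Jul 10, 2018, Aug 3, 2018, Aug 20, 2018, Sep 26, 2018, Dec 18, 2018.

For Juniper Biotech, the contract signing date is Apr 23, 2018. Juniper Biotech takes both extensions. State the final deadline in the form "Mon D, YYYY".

20 calendar days after Apr 23, 2018 is May 13, 2018.
May 13, 2018 is a Sunday, so it moves to the preceding business day, May 11, 2018 (Friday).
The 5-business-day extension runs from May 11, 2018 to May 18, 2018.
May 18, 2018 (Friday) is already a business day.
Applying the 3-business-day extension: 3 business days after May 18, 2018 is May 23, 2018.
May 23, 2018 falls on a Wednesday, which is a business day, so no adjustment is needed.
So the filing is due May 23, 2018.

May 23, 2018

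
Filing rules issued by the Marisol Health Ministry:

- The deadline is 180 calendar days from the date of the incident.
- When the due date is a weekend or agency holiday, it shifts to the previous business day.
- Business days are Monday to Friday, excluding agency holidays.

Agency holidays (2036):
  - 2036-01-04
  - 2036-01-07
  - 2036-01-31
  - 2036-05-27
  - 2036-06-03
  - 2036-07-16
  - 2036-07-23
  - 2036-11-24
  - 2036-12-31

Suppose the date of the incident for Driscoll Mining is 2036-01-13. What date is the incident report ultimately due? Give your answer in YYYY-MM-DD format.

2036-07-11

From 2036-01-13, 180 calendar days later is 2036-07-11.
2036-07-11 is a Friday and not a listed holiday, so it stands.
The final due date is 2036-07-11.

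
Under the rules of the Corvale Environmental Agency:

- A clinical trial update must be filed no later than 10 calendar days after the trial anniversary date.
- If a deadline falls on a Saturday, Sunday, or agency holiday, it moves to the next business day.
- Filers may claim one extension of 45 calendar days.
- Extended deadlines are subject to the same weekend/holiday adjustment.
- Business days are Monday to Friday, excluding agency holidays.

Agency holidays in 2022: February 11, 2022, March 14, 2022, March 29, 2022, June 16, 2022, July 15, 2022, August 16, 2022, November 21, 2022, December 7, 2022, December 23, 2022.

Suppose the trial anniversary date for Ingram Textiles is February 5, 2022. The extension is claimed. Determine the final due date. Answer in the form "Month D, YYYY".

Adding 10 calendar days to February 5, 2022 gives February 15, 2022.
February 15, 2022 (Tuesday) is already a business day.
The 45-calendar-day extension moves the deadline from February 15, 2022 to April 1, 2022.
April 1, 2022 is a Friday and not a listed holiday, so it stands.
So the filing is due April 1, 2022.

April 1, 2022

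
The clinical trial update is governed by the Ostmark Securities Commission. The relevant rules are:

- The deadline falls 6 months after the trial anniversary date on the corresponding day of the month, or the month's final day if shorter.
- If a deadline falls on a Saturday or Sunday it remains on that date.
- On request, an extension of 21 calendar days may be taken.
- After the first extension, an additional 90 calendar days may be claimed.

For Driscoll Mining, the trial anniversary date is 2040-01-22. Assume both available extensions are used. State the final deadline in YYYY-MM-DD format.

Moving 6 months forward from 2040-01-22 on the corresponding day gives 2040-07-22.
2040-07-22 is a Sunday; no weekend or holiday adjustment applies.
With the 21-day extension, 2040-07-22 becomes 2040-08-12.
No adjustment is made for weekends or holidays, so 2040-08-12 stands.
With the 90-day extension, 2040-08-12 becomes 2040-11-10.
2040-11-10 is a Saturday; no weekend or holiday adjustment applies.
So the filing is due 2040-11-10.

2040-11-10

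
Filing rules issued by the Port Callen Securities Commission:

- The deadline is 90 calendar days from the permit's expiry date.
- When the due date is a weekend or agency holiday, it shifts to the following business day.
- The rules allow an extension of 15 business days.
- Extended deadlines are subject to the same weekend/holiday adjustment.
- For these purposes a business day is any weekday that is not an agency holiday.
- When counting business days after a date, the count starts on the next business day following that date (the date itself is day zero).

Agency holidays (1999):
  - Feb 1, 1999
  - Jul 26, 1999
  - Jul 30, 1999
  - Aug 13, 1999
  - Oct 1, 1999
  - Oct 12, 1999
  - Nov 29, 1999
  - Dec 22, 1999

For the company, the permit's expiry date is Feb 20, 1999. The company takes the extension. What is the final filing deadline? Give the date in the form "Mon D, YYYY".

Jun 11, 1999

From Feb 20, 1999, 90 calendar days later is May 21, 1999.
May 21, 1999 is a Friday and not a listed holiday, so it stands.
The 15-business-day extension runs from May 21, 1999 to Jun 11, 1999.
Jun 11, 1999 is a Friday and not a listed holiday, so it stands.
The final due date is Jun 11, 1999.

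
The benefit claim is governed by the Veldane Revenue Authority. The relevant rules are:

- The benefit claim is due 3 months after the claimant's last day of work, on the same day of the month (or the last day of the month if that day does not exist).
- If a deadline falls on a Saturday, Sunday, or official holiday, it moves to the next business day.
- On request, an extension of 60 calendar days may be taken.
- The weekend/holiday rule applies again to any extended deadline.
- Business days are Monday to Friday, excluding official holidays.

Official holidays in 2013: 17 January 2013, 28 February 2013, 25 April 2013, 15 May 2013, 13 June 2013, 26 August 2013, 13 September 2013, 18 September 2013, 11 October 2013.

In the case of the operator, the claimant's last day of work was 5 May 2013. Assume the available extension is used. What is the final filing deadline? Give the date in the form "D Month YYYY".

4 October 2013

Moving 3 months forward from 5 May 2013 on the corresponding day gives 5 August 2013.
Since 5 August 2013 is a Monday and not a holiday, the date is unchanged.
With the 60-day extension, 5 August 2013 becomes 4 October 2013.
4 October 2013 (Friday) is already a business day.
The final due date is 4 October 2013.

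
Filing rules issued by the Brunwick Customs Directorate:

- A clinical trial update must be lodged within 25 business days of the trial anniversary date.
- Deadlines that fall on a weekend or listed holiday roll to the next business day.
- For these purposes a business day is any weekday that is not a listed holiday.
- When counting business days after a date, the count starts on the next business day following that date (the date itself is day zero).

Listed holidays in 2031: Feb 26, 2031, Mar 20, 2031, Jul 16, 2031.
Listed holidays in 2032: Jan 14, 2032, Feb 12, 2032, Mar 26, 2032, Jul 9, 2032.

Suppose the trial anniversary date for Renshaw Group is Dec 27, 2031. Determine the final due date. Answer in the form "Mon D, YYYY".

Feb 2, 2032

Starting the day after Dec 27, 2031 and counting 25 business days lands on Feb 2, 2032.
Feb 2, 2032 is a Monday and not a listed holiday, so it stands.
Deadline: Feb 2, 2032.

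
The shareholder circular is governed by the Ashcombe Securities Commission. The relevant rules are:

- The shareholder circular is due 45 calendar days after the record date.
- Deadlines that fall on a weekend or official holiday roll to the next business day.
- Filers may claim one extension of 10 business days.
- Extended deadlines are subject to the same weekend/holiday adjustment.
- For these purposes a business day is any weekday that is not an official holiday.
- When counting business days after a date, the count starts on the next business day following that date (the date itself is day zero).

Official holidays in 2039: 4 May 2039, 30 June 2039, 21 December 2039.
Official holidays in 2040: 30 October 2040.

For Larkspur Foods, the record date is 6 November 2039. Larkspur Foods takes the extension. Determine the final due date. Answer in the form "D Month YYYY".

5 January 2040

Trigger date 6 November 2039 + 45 calendar days = 21 December 2039.
21 December 2039 is a listed holiday, so it moves to the next business day, 22 December 2039 (Thursday).
The 10-business-day extension runs from 22 December 2039 to 5 January 2040.
5 January 2040 falls on a Thursday, which is a business day, so no adjustment is needed.
The final due date is 5 January 2040.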